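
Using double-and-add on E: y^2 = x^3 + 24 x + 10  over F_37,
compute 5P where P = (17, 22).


k = 5 = 101_2 (binary, LSB first: 101)
Double-and-add from P = (17, 22):
  bit 0 = 1: acc = O + (17, 22) = (17, 22)
  bit 1 = 0: acc unchanged = (17, 22)
  bit 2 = 1: acc = (17, 22) + (22, 30) = (5, 12)

5P = (5, 12)


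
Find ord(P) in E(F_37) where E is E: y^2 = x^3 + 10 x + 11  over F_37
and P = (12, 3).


Compute successive multiples of P until we hit O:
  1P = (12, 3)
  2P = (9, 33)
  3P = (5, 1)
  4P = (8, 14)
  5P = (13, 9)
  6P = (11, 3)
  7P = (14, 34)
  8P = (20, 21)
  ... (continuing to 46P)
  46P = O

ord(P) = 46


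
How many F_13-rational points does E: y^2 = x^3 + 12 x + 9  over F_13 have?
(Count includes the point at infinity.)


For each x in F_13, count y with y^2 = x^3 + 12 x + 9 mod 13:
  x = 0: RHS = 9, y in [3, 10]  -> 2 point(s)
  x = 1: RHS = 9, y in [3, 10]  -> 2 point(s)
  x = 4: RHS = 4, y in [2, 11]  -> 2 point(s)
  x = 5: RHS = 12, y in [5, 8]  -> 2 point(s)
  x = 9: RHS = 1, y in [1, 12]  -> 2 point(s)
  x = 11: RHS = 3, y in [4, 9]  -> 2 point(s)
  x = 12: RHS = 9, y in [3, 10]  -> 2 point(s)
Affine points: 14. Add the point at infinity: total = 15.

#E(F_13) = 15


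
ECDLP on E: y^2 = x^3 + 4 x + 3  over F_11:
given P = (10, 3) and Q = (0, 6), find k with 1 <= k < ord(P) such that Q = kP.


Enumerate multiples of P until we hit Q = (0, 6):
  1P = (10, 3)
  2P = (0, 5)
  3P = (5, 7)
  4P = (5, 4)
  5P = (0, 6)
Match found at i = 5.

k = 5


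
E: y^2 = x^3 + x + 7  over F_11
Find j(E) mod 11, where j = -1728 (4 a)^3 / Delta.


Delta = -16(4 a^3 + 27 b^2) mod 11 = 9
-1728 * (4 a)^3 = -1728 * (4*1)^3 mod 11 = 2
j = 2 * 9^(-1) mod 11 = 10

j = 10 (mod 11)


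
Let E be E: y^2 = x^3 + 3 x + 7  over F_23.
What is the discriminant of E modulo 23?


4 a^3 + 27 b^2 = 4*3^3 + 27*7^2 = 108 + 1323 = 1431
Delta = -16 * (1431) = -22896
Delta mod 23 = 12

Delta = 12 (mod 23)


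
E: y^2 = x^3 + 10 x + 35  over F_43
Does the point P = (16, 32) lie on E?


Check whether y^2 = x^3 + 10 x + 35 (mod 43) for (x, y) = (16, 32).
LHS: y^2 = 32^2 mod 43 = 35
RHS: x^3 + 10 x + 35 = 16^3 + 10*16 + 35 mod 43 = 34
LHS != RHS

No, not on the curve


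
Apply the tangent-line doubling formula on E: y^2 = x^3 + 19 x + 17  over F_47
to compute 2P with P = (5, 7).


Doubling: s = (3 x1^2 + a) / (2 y1)
s = (3*5^2 + 19) / (2*7) mod 47 = 0
x3 = s^2 - 2 x1 mod 47 = 0^2 - 2*5 = 37
y3 = s (x1 - x3) - y1 mod 47 = 0 * (5 - 37) - 7 = 40

2P = (37, 40)


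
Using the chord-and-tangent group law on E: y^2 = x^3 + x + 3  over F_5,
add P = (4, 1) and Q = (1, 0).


P != Q, so use the chord formula.
s = (y2 - y1) / (x2 - x1) = (4) / (2) mod 5 = 2
x3 = s^2 - x1 - x2 mod 5 = 2^2 - 4 - 1 = 4
y3 = s (x1 - x3) - y1 mod 5 = 2 * (4 - 4) - 1 = 4

P + Q = (4, 4)


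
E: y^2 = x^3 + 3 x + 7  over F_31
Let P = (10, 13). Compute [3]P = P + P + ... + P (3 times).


k = 3 = 11_2 (binary, LSB first: 11)
Double-and-add from P = (10, 13):
  bit 0 = 1: acc = O + (10, 13) = (10, 13)
  bit 1 = 1: acc = (10, 13) + (8, 27) = (0, 10)

3P = (0, 10)


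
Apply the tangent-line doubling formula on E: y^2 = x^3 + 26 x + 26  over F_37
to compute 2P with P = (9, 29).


Doubling: s = (3 x1^2 + a) / (2 y1)
s = (3*9^2 + 26) / (2*29) mod 37 = 4
x3 = s^2 - 2 x1 mod 37 = 4^2 - 2*9 = 35
y3 = s (x1 - x3) - y1 mod 37 = 4 * (9 - 35) - 29 = 15

2P = (35, 15)


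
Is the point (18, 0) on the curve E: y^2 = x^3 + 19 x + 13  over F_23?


Check whether y^2 = x^3 + 19 x + 13 (mod 23) for (x, y) = (18, 0).
LHS: y^2 = 0^2 mod 23 = 0
RHS: x^3 + 19 x + 13 = 18^3 + 19*18 + 13 mod 23 = 0
LHS = RHS

Yes, on the curve


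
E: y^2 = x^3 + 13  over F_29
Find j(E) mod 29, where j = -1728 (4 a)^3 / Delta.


Delta = -16(4 a^3 + 27 b^2) mod 29 = 14
-1728 * (4 a)^3 = -1728 * (4*0)^3 mod 29 = 0
j = 0 * 14^(-1) mod 29 = 0

j = 0 (mod 29)


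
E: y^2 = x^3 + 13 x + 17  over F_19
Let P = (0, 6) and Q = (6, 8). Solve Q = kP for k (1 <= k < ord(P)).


Enumerate multiples of P until we hit Q = (6, 8):
  1P = (0, 6)
  2P = (5, 6)
  3P = (14, 13)
  4P = (10, 8)
  5P = (6, 8)
Match found at i = 5.

k = 5


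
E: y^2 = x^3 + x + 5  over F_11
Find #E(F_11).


For each x in F_11, count y with y^2 = x^3 + 1 x + 5 mod 11:
  x = 0: RHS = 5, y in [4, 7]  -> 2 point(s)
  x = 2: RHS = 4, y in [2, 9]  -> 2 point(s)
  x = 5: RHS = 3, y in [5, 6]  -> 2 point(s)
  x = 7: RHS = 3, y in [5, 6]  -> 2 point(s)
  x = 10: RHS = 3, y in [5, 6]  -> 2 point(s)
Affine points: 10. Add the point at infinity: total = 11.

#E(F_11) = 11


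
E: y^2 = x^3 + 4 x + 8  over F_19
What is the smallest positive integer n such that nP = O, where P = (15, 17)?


Compute successive multiples of P until we hit O:
  1P = (15, 17)
  2P = (6, 18)
  3P = (2, 9)
  4P = (8, 18)
  5P = (3, 3)
  6P = (5, 1)
  7P = (16, 8)
  8P = (12, 13)
  ... (continuing to 19P)
  19P = O

ord(P) = 19


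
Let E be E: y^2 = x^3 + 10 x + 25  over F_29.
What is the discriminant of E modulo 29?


4 a^3 + 27 b^2 = 4*10^3 + 27*25^2 = 4000 + 16875 = 20875
Delta = -16 * (20875) = -334000
Delta mod 29 = 22

Delta = 22 (mod 29)


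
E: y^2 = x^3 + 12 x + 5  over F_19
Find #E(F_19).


For each x in F_19, count y with y^2 = x^3 + 12 x + 5 mod 19:
  x = 0: RHS = 5, y in [9, 10]  -> 2 point(s)
  x = 3: RHS = 11, y in [7, 12]  -> 2 point(s)
  x = 5: RHS = 0, y in [0]  -> 1 point(s)
  x = 8: RHS = 5, y in [9, 10]  -> 2 point(s)
  x = 9: RHS = 6, y in [5, 14]  -> 2 point(s)
  x = 10: RHS = 4, y in [2, 17]  -> 2 point(s)
  x = 11: RHS = 5, y in [9, 10]  -> 2 point(s)
  x = 15: RHS = 7, y in [8, 11]  -> 2 point(s)
  x = 17: RHS = 11, y in [7, 12]  -> 2 point(s)
  x = 18: RHS = 11, y in [7, 12]  -> 2 point(s)
Affine points: 19. Add the point at infinity: total = 20.

#E(F_19) = 20


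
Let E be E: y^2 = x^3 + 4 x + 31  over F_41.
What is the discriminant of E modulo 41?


4 a^3 + 27 b^2 = 4*4^3 + 27*31^2 = 256 + 25947 = 26203
Delta = -16 * (26203) = -419248
Delta mod 41 = 18

Delta = 18 (mod 41)


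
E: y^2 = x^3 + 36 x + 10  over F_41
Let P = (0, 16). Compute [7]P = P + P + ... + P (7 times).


k = 7 = 111_2 (binary, LSB first: 111)
Double-and-add from P = (0, 16):
  bit 0 = 1: acc = O + (0, 16) = (0, 16)
  bit 1 = 1: acc = (0, 16) + (16, 7) = (29, 8)
  bit 2 = 1: acc = (29, 8) + (17, 0) = (0, 25)

7P = (0, 25)


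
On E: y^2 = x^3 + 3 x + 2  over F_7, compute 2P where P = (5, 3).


Doubling: s = (3 x1^2 + a) / (2 y1)
s = (3*5^2 + 3) / (2*3) mod 7 = 6
x3 = s^2 - 2 x1 mod 7 = 6^2 - 2*5 = 5
y3 = s (x1 - x3) - y1 mod 7 = 6 * (5 - 5) - 3 = 4

2P = (5, 4)


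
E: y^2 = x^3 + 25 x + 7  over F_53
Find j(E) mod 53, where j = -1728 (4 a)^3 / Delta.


Delta = -16(4 a^3 + 27 b^2) mod 53 = 36
-1728 * (4 a)^3 = -1728 * (4*25)^3 mod 53 = 22
j = 22 * 36^(-1) mod 53 = 33

j = 33 (mod 53)


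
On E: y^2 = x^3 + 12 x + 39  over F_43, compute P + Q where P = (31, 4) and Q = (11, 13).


P != Q, so use the chord formula.
s = (y2 - y1) / (x2 - x1) = (9) / (23) mod 43 = 6
x3 = s^2 - x1 - x2 mod 43 = 6^2 - 31 - 11 = 37
y3 = s (x1 - x3) - y1 mod 43 = 6 * (31 - 37) - 4 = 3

P + Q = (37, 3)


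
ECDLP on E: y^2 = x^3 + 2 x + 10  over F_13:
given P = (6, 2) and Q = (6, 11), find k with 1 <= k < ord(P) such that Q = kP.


Enumerate multiples of P until we hit Q = (6, 11):
  1P = (6, 2)
  2P = (0, 7)
  3P = (3, 2)
  4P = (4, 11)
  5P = (7, 9)
  6P = (10, 9)
  7P = (9, 9)
  8P = (2, 3)
  9P = (1, 0)
  10P = (2, 10)
  11P = (9, 4)
  12P = (10, 4)
  13P = (7, 4)
  14P = (4, 2)
  15P = (3, 11)
  16P = (0, 6)
  17P = (6, 11)
Match found at i = 17.

k = 17


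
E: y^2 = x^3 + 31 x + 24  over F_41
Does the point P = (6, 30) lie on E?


Check whether y^2 = x^3 + 31 x + 24 (mod 41) for (x, y) = (6, 30).
LHS: y^2 = 30^2 mod 41 = 39
RHS: x^3 + 31 x + 24 = 6^3 + 31*6 + 24 mod 41 = 16
LHS != RHS

No, not on the curve


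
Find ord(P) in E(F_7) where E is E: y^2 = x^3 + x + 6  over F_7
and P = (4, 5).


Compute successive multiples of P until we hit O:
  1P = (4, 5)
  2P = (6, 2)
  3P = (1, 1)
  4P = (3, 1)
  5P = (2, 3)
  6P = (2, 4)
  7P = (3, 6)
  8P = (1, 6)
  ... (continuing to 11P)
  11P = O

ord(P) = 11


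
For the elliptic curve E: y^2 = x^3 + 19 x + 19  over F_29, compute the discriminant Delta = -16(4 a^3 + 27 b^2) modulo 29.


4 a^3 + 27 b^2 = 4*19^3 + 27*19^2 = 27436 + 9747 = 37183
Delta = -16 * (37183) = -594928
Delta mod 29 = 7

Delta = 7 (mod 29)


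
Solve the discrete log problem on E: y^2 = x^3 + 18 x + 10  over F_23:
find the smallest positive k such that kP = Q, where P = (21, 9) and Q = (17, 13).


Enumerate multiples of P until we hit Q = (17, 13):
  1P = (21, 9)
  2P = (17, 13)
Match found at i = 2.

k = 2


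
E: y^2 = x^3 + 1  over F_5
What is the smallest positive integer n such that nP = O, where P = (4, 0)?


Compute successive multiples of P until we hit O:
  1P = (4, 0)
  2P = O

ord(P) = 2


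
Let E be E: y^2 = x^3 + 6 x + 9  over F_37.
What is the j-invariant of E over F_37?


Delta = -16(4 a^3 + 27 b^2) mod 37 = 24
-1728 * (4 a)^3 = -1728 * (4*6)^3 mod 37 = 31
j = 31 * 24^(-1) mod 37 = 9

j = 9 (mod 37)


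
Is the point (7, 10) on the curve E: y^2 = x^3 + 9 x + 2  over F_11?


Check whether y^2 = x^3 + 9 x + 2 (mod 11) for (x, y) = (7, 10).
LHS: y^2 = 10^2 mod 11 = 1
RHS: x^3 + 9 x + 2 = 7^3 + 9*7 + 2 mod 11 = 1
LHS = RHS

Yes, on the curve


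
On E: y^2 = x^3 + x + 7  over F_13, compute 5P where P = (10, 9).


k = 5 = 101_2 (binary, LSB first: 101)
Double-and-add from P = (10, 9):
  bit 0 = 1: acc = O + (10, 9) = (10, 9)
  bit 1 = 0: acc unchanged = (10, 9)
  bit 2 = 1: acc = (10, 9) + (9, 11) = (11, 6)

5P = (11, 6)


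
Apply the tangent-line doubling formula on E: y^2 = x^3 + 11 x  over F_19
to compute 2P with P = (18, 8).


Doubling: s = (3 x1^2 + a) / (2 y1)
s = (3*18^2 + 11) / (2*8) mod 19 = 8
x3 = s^2 - 2 x1 mod 19 = 8^2 - 2*18 = 9
y3 = s (x1 - x3) - y1 mod 19 = 8 * (18 - 9) - 8 = 7

2P = (9, 7)


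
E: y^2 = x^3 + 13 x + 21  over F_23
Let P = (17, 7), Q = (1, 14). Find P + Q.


P != Q, so use the chord formula.
s = (y2 - y1) / (x2 - x1) = (7) / (7) mod 23 = 1
x3 = s^2 - x1 - x2 mod 23 = 1^2 - 17 - 1 = 6
y3 = s (x1 - x3) - y1 mod 23 = 1 * (17 - 6) - 7 = 4

P + Q = (6, 4)


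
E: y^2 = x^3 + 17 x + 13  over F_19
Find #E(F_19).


For each x in F_19, count y with y^2 = x^3 + 17 x + 13 mod 19:
  x = 2: RHS = 17, y in [6, 13]  -> 2 point(s)
  x = 7: RHS = 0, y in [0]  -> 1 point(s)
  x = 10: RHS = 5, y in [9, 10]  -> 2 point(s)
  x = 11: RHS = 11, y in [7, 12]  -> 2 point(s)
  x = 12: RHS = 7, y in [8, 11]  -> 2 point(s)
  x = 16: RHS = 11, y in [7, 12]  -> 2 point(s)
  x = 17: RHS = 9, y in [3, 16]  -> 2 point(s)
Affine points: 13. Add the point at infinity: total = 14.

#E(F_19) = 14


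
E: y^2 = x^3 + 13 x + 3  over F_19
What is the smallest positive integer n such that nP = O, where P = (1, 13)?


Compute successive multiples of P until we hit O:
  1P = (1, 13)
  2P = (4, 10)
  3P = (15, 1)
  4P = (8, 12)
  5P = (17, 11)
  6P = (12, 5)
  7P = (7, 0)
  8P = (12, 14)
  ... (continuing to 14P)
  14P = O

ord(P) = 14


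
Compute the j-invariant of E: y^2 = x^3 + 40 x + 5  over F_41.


Delta = -16(4 a^3 + 27 b^2) mod 41 = 6
-1728 * (4 a)^3 = -1728 * (4*40)^3 mod 41 = 15
j = 15 * 6^(-1) mod 41 = 23

j = 23 (mod 41)


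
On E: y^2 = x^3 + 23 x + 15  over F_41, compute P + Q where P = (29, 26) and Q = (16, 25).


P != Q, so use the chord formula.
s = (y2 - y1) / (x2 - x1) = (40) / (28) mod 41 = 19
x3 = s^2 - x1 - x2 mod 41 = 19^2 - 29 - 16 = 29
y3 = s (x1 - x3) - y1 mod 41 = 19 * (29 - 29) - 26 = 15

P + Q = (29, 15)


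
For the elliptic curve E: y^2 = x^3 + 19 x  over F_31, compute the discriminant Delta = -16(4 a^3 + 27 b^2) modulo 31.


4 a^3 + 27 b^2 = 4*19^3 + 27*0^2 = 27436 + 0 = 27436
Delta = -16 * (27436) = -438976
Delta mod 31 = 15

Delta = 15 (mod 31)


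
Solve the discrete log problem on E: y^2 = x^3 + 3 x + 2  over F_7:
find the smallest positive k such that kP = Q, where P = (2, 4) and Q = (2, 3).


Enumerate multiples of P until we hit Q = (2, 3):
  1P = (2, 4)
  2P = (4, 1)
  3P = (5, 4)
  4P = (0, 3)
  5P = (0, 4)
  6P = (5, 3)
  7P = (4, 6)
  8P = (2, 3)
Match found at i = 8.

k = 8


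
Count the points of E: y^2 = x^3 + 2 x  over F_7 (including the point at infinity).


For each x in F_7, count y with y^2 = x^3 + 2 x + 0 mod 7:
  x = 0: RHS = 0, y in [0]  -> 1 point(s)
  x = 4: RHS = 2, y in [3, 4]  -> 2 point(s)
  x = 5: RHS = 2, y in [3, 4]  -> 2 point(s)
  x = 6: RHS = 4, y in [2, 5]  -> 2 point(s)
Affine points: 7. Add the point at infinity: total = 8.

#E(F_7) = 8


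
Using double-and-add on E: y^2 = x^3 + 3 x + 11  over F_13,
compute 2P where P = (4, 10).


k = 2 = 10_2 (binary, LSB first: 01)
Double-and-add from P = (4, 10):
  bit 0 = 0: acc unchanged = O
  bit 1 = 1: acc = O + (9, 0) = (9, 0)

2P = (9, 0)


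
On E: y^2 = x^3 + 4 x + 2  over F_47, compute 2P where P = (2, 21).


Doubling: s = (3 x1^2 + a) / (2 y1)
s = (3*2^2 + 4) / (2*21) mod 47 = 25
x3 = s^2 - 2 x1 mod 47 = 25^2 - 2*2 = 10
y3 = s (x1 - x3) - y1 mod 47 = 25 * (2 - 10) - 21 = 14

2P = (10, 14)


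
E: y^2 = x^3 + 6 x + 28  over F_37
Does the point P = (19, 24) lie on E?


Check whether y^2 = x^3 + 6 x + 28 (mod 37) for (x, y) = (19, 24).
LHS: y^2 = 24^2 mod 37 = 21
RHS: x^3 + 6 x + 28 = 19^3 + 6*19 + 28 mod 37 = 8
LHS != RHS

No, not on the curve


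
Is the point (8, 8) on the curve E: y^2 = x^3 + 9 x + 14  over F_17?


Check whether y^2 = x^3 + 9 x + 14 (mod 17) for (x, y) = (8, 8).
LHS: y^2 = 8^2 mod 17 = 13
RHS: x^3 + 9 x + 14 = 8^3 + 9*8 + 14 mod 17 = 3
LHS != RHS

No, not on the curve


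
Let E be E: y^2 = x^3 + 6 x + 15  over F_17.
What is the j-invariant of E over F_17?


Delta = -16(4 a^3 + 27 b^2) mod 17 = 3
-1728 * (4 a)^3 = -1728 * (4*6)^3 mod 17 = 1
j = 1 * 3^(-1) mod 17 = 6

j = 6 (mod 17)


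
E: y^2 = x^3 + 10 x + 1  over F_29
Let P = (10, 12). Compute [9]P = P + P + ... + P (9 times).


k = 9 = 1001_2 (binary, LSB first: 1001)
Double-and-add from P = (10, 12):
  bit 0 = 1: acc = O + (10, 12) = (10, 12)
  bit 1 = 0: acc unchanged = (10, 12)
  bit 2 = 0: acc unchanged = (10, 12)
  bit 3 = 1: acc = (10, 12) + (8, 19) = (16, 9)

9P = (16, 9)


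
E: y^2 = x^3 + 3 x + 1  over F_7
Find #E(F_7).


For each x in F_7, count y with y^2 = x^3 + 3 x + 1 mod 7:
  x = 0: RHS = 1, y in [1, 6]  -> 2 point(s)
  x = 2: RHS = 1, y in [1, 6]  -> 2 point(s)
  x = 3: RHS = 2, y in [3, 4]  -> 2 point(s)
  x = 4: RHS = 0, y in [0]  -> 1 point(s)
  x = 5: RHS = 1, y in [1, 6]  -> 2 point(s)
  x = 6: RHS = 4, y in [2, 5]  -> 2 point(s)
Affine points: 11. Add the point at infinity: total = 12.

#E(F_7) = 12


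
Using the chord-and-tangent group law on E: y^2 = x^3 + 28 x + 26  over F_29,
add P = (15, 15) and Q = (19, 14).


P != Q, so use the chord formula.
s = (y2 - y1) / (x2 - x1) = (28) / (4) mod 29 = 7
x3 = s^2 - x1 - x2 mod 29 = 7^2 - 15 - 19 = 15
y3 = s (x1 - x3) - y1 mod 29 = 7 * (15 - 15) - 15 = 14

P + Q = (15, 14)


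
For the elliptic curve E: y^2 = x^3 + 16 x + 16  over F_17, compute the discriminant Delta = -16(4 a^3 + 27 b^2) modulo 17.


4 a^3 + 27 b^2 = 4*16^3 + 27*16^2 = 16384 + 6912 = 23296
Delta = -16 * (23296) = -372736
Delta mod 17 = 6

Delta = 6 (mod 17)


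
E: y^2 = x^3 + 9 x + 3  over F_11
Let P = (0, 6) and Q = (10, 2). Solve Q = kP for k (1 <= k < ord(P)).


Enumerate multiples of P until we hit Q = (10, 2):
  1P = (0, 6)
  2P = (4, 2)
  3P = (8, 2)
  4P = (6, 8)
  5P = (10, 9)
  6P = (10, 2)
Match found at i = 6.

k = 6


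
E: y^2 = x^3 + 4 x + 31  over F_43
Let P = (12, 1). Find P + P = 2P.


Doubling: s = (3 x1^2 + a) / (2 y1)
s = (3*12^2 + 4) / (2*1) mod 43 = 3
x3 = s^2 - 2 x1 mod 43 = 3^2 - 2*12 = 28
y3 = s (x1 - x3) - y1 mod 43 = 3 * (12 - 28) - 1 = 37

2P = (28, 37)


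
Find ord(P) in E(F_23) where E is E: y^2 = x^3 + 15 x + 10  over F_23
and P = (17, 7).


Compute successive multiples of P until we hit O:
  1P = (17, 7)
  2P = (2, 18)
  3P = (12, 20)
  4P = (21, 8)
  5P = (21, 15)
  6P = (12, 3)
  7P = (2, 5)
  8P = (17, 16)
  ... (continuing to 9P)
  9P = O

ord(P) = 9


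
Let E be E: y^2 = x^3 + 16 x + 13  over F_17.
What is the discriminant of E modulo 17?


4 a^3 + 27 b^2 = 4*16^3 + 27*13^2 = 16384 + 4563 = 20947
Delta = -16 * (20947) = -335152
Delta mod 17 = 3

Delta = 3 (mod 17)


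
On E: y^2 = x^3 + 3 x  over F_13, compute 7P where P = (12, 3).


k = 7 = 111_2 (binary, LSB first: 111)
Double-and-add from P = (12, 3):
  bit 0 = 1: acc = O + (12, 3) = (12, 3)
  bit 1 = 1: acc = (12, 3) + (3, 6) = (1, 2)
  bit 2 = 1: acc = (1, 2) + (10, 9) = (1, 11)

7P = (1, 11)


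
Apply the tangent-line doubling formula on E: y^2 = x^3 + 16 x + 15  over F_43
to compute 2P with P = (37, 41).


Doubling: s = (3 x1^2 + a) / (2 y1)
s = (3*37^2 + 16) / (2*41) mod 43 = 12
x3 = s^2 - 2 x1 mod 43 = 12^2 - 2*37 = 27
y3 = s (x1 - x3) - y1 mod 43 = 12 * (37 - 27) - 41 = 36

2P = (27, 36)


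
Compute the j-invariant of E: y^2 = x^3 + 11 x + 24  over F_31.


Delta = -16(4 a^3 + 27 b^2) mod 31 = 9
-1728 * (4 a)^3 = -1728 * (4*11)^3 mod 31 = 30
j = 30 * 9^(-1) mod 31 = 24

j = 24 (mod 31)


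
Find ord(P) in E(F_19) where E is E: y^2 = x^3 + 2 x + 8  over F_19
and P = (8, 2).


Compute successive multiples of P until we hit O:
  1P = (8, 2)
  2P = (4, 2)
  3P = (7, 17)
  4P = (1, 7)
  5P = (14, 5)
  6P = (2, 1)
  7P = (18, 9)
  8P = (18, 10)
  ... (continuing to 15P)
  15P = O

ord(P) = 15


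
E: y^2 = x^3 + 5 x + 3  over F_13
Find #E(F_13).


For each x in F_13, count y with y^2 = x^3 + 5 x + 3 mod 13:
  x = 0: RHS = 3, y in [4, 9]  -> 2 point(s)
  x = 1: RHS = 9, y in [3, 10]  -> 2 point(s)
  x = 4: RHS = 9, y in [3, 10]  -> 2 point(s)
  x = 5: RHS = 10, y in [6, 7]  -> 2 point(s)
  x = 7: RHS = 4, y in [2, 11]  -> 2 point(s)
  x = 8: RHS = 9, y in [3, 10]  -> 2 point(s)
  x = 9: RHS = 10, y in [6, 7]  -> 2 point(s)
  x = 10: RHS = 0, y in [0]  -> 1 point(s)
  x = 12: RHS = 10, y in [6, 7]  -> 2 point(s)
Affine points: 17. Add the point at infinity: total = 18.

#E(F_13) = 18


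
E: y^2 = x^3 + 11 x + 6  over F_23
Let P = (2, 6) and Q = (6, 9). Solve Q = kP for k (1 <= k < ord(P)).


Enumerate multiples of P until we hit Q = (6, 9):
  1P = (2, 6)
  2P = (19, 17)
  3P = (6, 9)
Match found at i = 3.

k = 3


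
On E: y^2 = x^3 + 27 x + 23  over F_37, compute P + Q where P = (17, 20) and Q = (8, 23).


P != Q, so use the chord formula.
s = (y2 - y1) / (x2 - x1) = (3) / (28) mod 37 = 12
x3 = s^2 - x1 - x2 mod 37 = 12^2 - 17 - 8 = 8
y3 = s (x1 - x3) - y1 mod 37 = 12 * (17 - 8) - 20 = 14

P + Q = (8, 14)


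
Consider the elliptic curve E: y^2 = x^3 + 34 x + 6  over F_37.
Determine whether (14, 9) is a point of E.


Check whether y^2 = x^3 + 34 x + 6 (mod 37) for (x, y) = (14, 9).
LHS: y^2 = 9^2 mod 37 = 7
RHS: x^3 + 34 x + 6 = 14^3 + 34*14 + 6 mod 37 = 7
LHS = RHS

Yes, on the curve


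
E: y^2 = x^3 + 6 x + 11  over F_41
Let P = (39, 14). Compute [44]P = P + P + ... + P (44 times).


k = 44 = 101100_2 (binary, LSB first: 001101)
Double-and-add from P = (39, 14):
  bit 0 = 0: acc unchanged = O
  bit 1 = 0: acc unchanged = O
  bit 2 = 1: acc = O + (30, 7) = (30, 7)
  bit 3 = 1: acc = (30, 7) + (22, 34) = (10, 28)
  bit 4 = 0: acc unchanged = (10, 28)
  bit 5 = 1: acc = (10, 28) + (33, 36) = (23, 37)

44P = (23, 37)


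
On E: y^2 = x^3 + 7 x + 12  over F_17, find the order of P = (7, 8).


Compute successive multiples of P until we hit O:
  1P = (7, 8)
  2P = (4, 6)
  3P = (14, 10)
  4P = (11, 3)
  5P = (8, 6)
  6P = (6, 7)
  7P = (5, 11)
  8P = (3, 3)
  ... (continuing to 20P)
  20P = O

ord(P) = 20


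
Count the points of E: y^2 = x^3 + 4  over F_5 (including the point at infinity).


For each x in F_5, count y with y^2 = x^3 + 0 x + 4 mod 5:
  x = 0: RHS = 4, y in [2, 3]  -> 2 point(s)
  x = 1: RHS = 0, y in [0]  -> 1 point(s)
  x = 3: RHS = 1, y in [1, 4]  -> 2 point(s)
Affine points: 5. Add the point at infinity: total = 6.

#E(F_5) = 6


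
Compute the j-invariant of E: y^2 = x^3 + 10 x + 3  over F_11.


Delta = -16(4 a^3 + 27 b^2) mod 11 = 4
-1728 * (4 a)^3 = -1728 * (4*10)^3 mod 11 = 9
j = 9 * 4^(-1) mod 11 = 5

j = 5 (mod 11)


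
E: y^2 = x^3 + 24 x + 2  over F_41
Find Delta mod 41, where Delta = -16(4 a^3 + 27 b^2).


4 a^3 + 27 b^2 = 4*24^3 + 27*2^2 = 55296 + 108 = 55404
Delta = -16 * (55404) = -886464
Delta mod 41 = 38

Delta = 38 (mod 41)


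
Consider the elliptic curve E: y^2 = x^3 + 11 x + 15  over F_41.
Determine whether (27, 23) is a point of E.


Check whether y^2 = x^3 + 11 x + 15 (mod 41) for (x, y) = (27, 23).
LHS: y^2 = 23^2 mod 41 = 37
RHS: x^3 + 11 x + 15 = 27^3 + 11*27 + 15 mod 41 = 28
LHS != RHS

No, not on the curve


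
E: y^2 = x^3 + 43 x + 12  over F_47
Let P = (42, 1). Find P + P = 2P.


Doubling: s = (3 x1^2 + a) / (2 y1)
s = (3*42^2 + 43) / (2*1) mod 47 = 12
x3 = s^2 - 2 x1 mod 47 = 12^2 - 2*42 = 13
y3 = s (x1 - x3) - y1 mod 47 = 12 * (42 - 13) - 1 = 18

2P = (13, 18)


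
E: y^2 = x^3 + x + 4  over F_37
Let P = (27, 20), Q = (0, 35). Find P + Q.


P != Q, so use the chord formula.
s = (y2 - y1) / (x2 - x1) = (15) / (10) mod 37 = 20
x3 = s^2 - x1 - x2 mod 37 = 20^2 - 27 - 0 = 3
y3 = s (x1 - x3) - y1 mod 37 = 20 * (27 - 3) - 20 = 16

P + Q = (3, 16)


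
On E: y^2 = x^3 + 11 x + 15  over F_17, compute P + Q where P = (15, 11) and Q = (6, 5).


P != Q, so use the chord formula.
s = (y2 - y1) / (x2 - x1) = (11) / (8) mod 17 = 12
x3 = s^2 - x1 - x2 mod 17 = 12^2 - 15 - 6 = 4
y3 = s (x1 - x3) - y1 mod 17 = 12 * (15 - 4) - 11 = 2

P + Q = (4, 2)


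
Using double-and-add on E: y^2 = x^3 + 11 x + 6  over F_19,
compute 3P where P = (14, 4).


k = 3 = 11_2 (binary, LSB first: 11)
Double-and-add from P = (14, 4):
  bit 0 = 1: acc = O + (14, 4) = (14, 4)
  bit 1 = 1: acc = (14, 4) + (8, 13) = (4, 0)

3P = (4, 0)


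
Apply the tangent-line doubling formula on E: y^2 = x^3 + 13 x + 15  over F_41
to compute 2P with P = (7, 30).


Doubling: s = (3 x1^2 + a) / (2 y1)
s = (3*7^2 + 13) / (2*30) mod 41 = 30
x3 = s^2 - 2 x1 mod 41 = 30^2 - 2*7 = 25
y3 = s (x1 - x3) - y1 mod 41 = 30 * (7 - 25) - 30 = 4

2P = (25, 4)


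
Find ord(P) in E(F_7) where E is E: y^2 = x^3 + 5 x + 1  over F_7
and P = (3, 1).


Compute successive multiples of P until we hit O:
  1P = (3, 1)
  2P = (5, 2)
  3P = (1, 0)
  4P = (5, 5)
  5P = (3, 6)
  6P = O

ord(P) = 6


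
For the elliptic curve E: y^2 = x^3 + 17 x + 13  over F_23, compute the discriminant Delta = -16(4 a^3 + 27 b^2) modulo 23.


4 a^3 + 27 b^2 = 4*17^3 + 27*13^2 = 19652 + 4563 = 24215
Delta = -16 * (24215) = -387440
Delta mod 23 = 18

Delta = 18 (mod 23)


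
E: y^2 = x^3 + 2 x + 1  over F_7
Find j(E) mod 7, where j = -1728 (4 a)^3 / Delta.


Delta = -16(4 a^3 + 27 b^2) mod 7 = 1
-1728 * (4 a)^3 = -1728 * (4*2)^3 mod 7 = 1
j = 1 * 1^(-1) mod 7 = 1

j = 1 (mod 7)


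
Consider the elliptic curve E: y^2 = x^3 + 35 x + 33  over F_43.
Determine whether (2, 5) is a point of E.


Check whether y^2 = x^3 + 35 x + 33 (mod 43) for (x, y) = (2, 5).
LHS: y^2 = 5^2 mod 43 = 25
RHS: x^3 + 35 x + 33 = 2^3 + 35*2 + 33 mod 43 = 25
LHS = RHS

Yes, on the curve


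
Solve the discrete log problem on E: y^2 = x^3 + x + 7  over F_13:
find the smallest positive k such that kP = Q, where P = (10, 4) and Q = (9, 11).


Enumerate multiples of P until we hit Q = (9, 11):
  1P = (10, 4)
  2P = (2, 11)
  3P = (4, 7)
  4P = (9, 2)
  5P = (11, 7)
  6P = (1, 10)
  7P = (1, 3)
  8P = (11, 6)
  9P = (9, 11)
Match found at i = 9.

k = 9


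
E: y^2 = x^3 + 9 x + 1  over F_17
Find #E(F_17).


For each x in F_17, count y with y^2 = x^3 + 9 x + 1 mod 17:
  x = 0: RHS = 1, y in [1, 16]  -> 2 point(s)
  x = 3: RHS = 4, y in [2, 15]  -> 2 point(s)
  x = 4: RHS = 16, y in [4, 13]  -> 2 point(s)
  x = 5: RHS = 1, y in [1, 16]  -> 2 point(s)
  x = 6: RHS = 16, y in [4, 13]  -> 2 point(s)
  x = 7: RHS = 16, y in [4, 13]  -> 2 point(s)
  x = 12: RHS = 1, y in [1, 16]  -> 2 point(s)
  x = 14: RHS = 15, y in [7, 10]  -> 2 point(s)
  x = 15: RHS = 9, y in [3, 14]  -> 2 point(s)
  x = 16: RHS = 8, y in [5, 12]  -> 2 point(s)
Affine points: 20. Add the point at infinity: total = 21.

#E(F_17) = 21


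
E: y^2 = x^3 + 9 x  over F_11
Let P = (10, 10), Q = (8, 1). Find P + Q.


P != Q, so use the chord formula.
s = (y2 - y1) / (x2 - x1) = (2) / (9) mod 11 = 10
x3 = s^2 - x1 - x2 mod 11 = 10^2 - 10 - 8 = 5
y3 = s (x1 - x3) - y1 mod 11 = 10 * (10 - 5) - 10 = 7

P + Q = (5, 7)


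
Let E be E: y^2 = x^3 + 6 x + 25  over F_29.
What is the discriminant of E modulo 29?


4 a^3 + 27 b^2 = 4*6^3 + 27*25^2 = 864 + 16875 = 17739
Delta = -16 * (17739) = -283824
Delta mod 29 = 28

Delta = 28 (mod 29)


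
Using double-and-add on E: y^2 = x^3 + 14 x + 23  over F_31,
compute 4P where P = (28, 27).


k = 4 = 100_2 (binary, LSB first: 001)
Double-and-add from P = (28, 27):
  bit 0 = 0: acc unchanged = O
  bit 1 = 0: acc unchanged = O
  bit 2 = 1: acc = O + (28, 4) = (28, 4)

4P = (28, 4)


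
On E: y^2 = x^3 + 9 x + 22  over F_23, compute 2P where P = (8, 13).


Doubling: s = (3 x1^2 + a) / (2 y1)
s = (3*8^2 + 9) / (2*13) mod 23 = 21
x3 = s^2 - 2 x1 mod 23 = 21^2 - 2*8 = 11
y3 = s (x1 - x3) - y1 mod 23 = 21 * (8 - 11) - 13 = 16

2P = (11, 16)


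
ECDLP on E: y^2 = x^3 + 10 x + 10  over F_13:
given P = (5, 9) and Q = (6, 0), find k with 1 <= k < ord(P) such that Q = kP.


Enumerate multiples of P until we hit Q = (6, 0):
  1P = (5, 9)
  2P = (6, 0)
Match found at i = 2.

k = 2


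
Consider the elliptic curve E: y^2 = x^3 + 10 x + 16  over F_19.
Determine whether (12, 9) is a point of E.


Check whether y^2 = x^3 + 10 x + 16 (mod 19) for (x, y) = (12, 9).
LHS: y^2 = 9^2 mod 19 = 5
RHS: x^3 + 10 x + 16 = 12^3 + 10*12 + 16 mod 19 = 2
LHS != RHS

No, not on the curve


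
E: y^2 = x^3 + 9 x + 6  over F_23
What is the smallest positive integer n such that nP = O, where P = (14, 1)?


Compute successive multiples of P until we hit O:
  1P = (14, 1)
  2P = (1, 4)
  3P = (12, 18)
  4P = (6, 0)
  5P = (12, 5)
  6P = (1, 19)
  7P = (14, 22)
  8P = O

ord(P) = 8


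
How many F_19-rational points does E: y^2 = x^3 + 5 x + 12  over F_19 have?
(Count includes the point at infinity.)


For each x in F_19, count y with y^2 = x^3 + 5 x + 12 mod 19:
  x = 2: RHS = 11, y in [7, 12]  -> 2 point(s)
  x = 3: RHS = 16, y in [4, 15]  -> 2 point(s)
  x = 4: RHS = 1, y in [1, 18]  -> 2 point(s)
  x = 6: RHS = 11, y in [7, 12]  -> 2 point(s)
  x = 9: RHS = 7, y in [8, 11]  -> 2 point(s)
  x = 10: RHS = 17, y in [6, 13]  -> 2 point(s)
  x = 11: RHS = 11, y in [7, 12]  -> 2 point(s)
  x = 15: RHS = 4, y in [2, 17]  -> 2 point(s)
  x = 18: RHS = 6, y in [5, 14]  -> 2 point(s)
Affine points: 18. Add the point at infinity: total = 19.

#E(F_19) = 19


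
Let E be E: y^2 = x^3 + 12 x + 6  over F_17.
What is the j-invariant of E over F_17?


Delta = -16(4 a^3 + 27 b^2) mod 17 = 13
-1728 * (4 a)^3 = -1728 * (4*12)^3 mod 17 = 8
j = 8 * 13^(-1) mod 17 = 15

j = 15 (mod 17)


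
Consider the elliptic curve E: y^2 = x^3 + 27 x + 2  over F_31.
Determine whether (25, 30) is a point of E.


Check whether y^2 = x^3 + 27 x + 2 (mod 31) for (x, y) = (25, 30).
LHS: y^2 = 30^2 mod 31 = 1
RHS: x^3 + 27 x + 2 = 25^3 + 27*25 + 2 mod 31 = 27
LHS != RHS

No, not on the curve


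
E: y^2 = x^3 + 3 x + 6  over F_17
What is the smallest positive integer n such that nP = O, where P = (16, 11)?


Compute successive multiples of P until we hit O:
  1P = (16, 11)
  2P = (15, 14)
  3P = (12, 11)
  4P = (6, 6)
  5P = (8, 10)
  6P = (14, 2)
  7P = (3, 5)
  8P = (13, 10)
  ... (continuing to 21P)
  21P = O

ord(P) = 21


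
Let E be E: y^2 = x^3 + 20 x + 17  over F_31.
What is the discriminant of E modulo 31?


4 a^3 + 27 b^2 = 4*20^3 + 27*17^2 = 32000 + 7803 = 39803
Delta = -16 * (39803) = -636848
Delta mod 31 = 16

Delta = 16 (mod 31)


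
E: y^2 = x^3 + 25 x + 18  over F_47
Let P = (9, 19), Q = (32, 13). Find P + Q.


P != Q, so use the chord formula.
s = (y2 - y1) / (x2 - x1) = (41) / (23) mod 47 = 12
x3 = s^2 - x1 - x2 mod 47 = 12^2 - 9 - 32 = 9
y3 = s (x1 - x3) - y1 mod 47 = 12 * (9 - 9) - 19 = 28

P + Q = (9, 28)


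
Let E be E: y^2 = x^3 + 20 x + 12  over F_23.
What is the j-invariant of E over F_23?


Delta = -16(4 a^3 + 27 b^2) mod 23 = 10
-1728 * (4 a)^3 = -1728 * (4*20)^3 mod 23 = 9
j = 9 * 10^(-1) mod 23 = 17

j = 17 (mod 23)


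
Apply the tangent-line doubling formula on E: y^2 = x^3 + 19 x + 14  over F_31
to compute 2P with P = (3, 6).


Doubling: s = (3 x1^2 + a) / (2 y1)
s = (3*3^2 + 19) / (2*6) mod 31 = 9
x3 = s^2 - 2 x1 mod 31 = 9^2 - 2*3 = 13
y3 = s (x1 - x3) - y1 mod 31 = 9 * (3 - 13) - 6 = 28

2P = (13, 28)


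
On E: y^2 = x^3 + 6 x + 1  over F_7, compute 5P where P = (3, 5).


k = 5 = 101_2 (binary, LSB first: 101)
Double-and-add from P = (3, 5):
  bit 0 = 1: acc = O + (3, 5) = (3, 5)
  bit 1 = 0: acc unchanged = (3, 5)
  bit 2 = 1: acc = (3, 5) + (3, 5) = (3, 2)

5P = (3, 2)


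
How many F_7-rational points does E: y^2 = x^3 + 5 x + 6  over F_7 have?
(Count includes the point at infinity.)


For each x in F_7, count y with y^2 = x^3 + 5 x + 6 mod 7:
  x = 5: RHS = 2, y in [3, 4]  -> 2 point(s)
  x = 6: RHS = 0, y in [0]  -> 1 point(s)
Affine points: 3. Add the point at infinity: total = 4.

#E(F_7) = 4


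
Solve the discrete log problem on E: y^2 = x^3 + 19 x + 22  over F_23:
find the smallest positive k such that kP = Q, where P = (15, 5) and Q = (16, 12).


Enumerate multiples of P until we hit Q = (16, 12):
  1P = (15, 5)
  2P = (18, 3)
  3P = (16, 11)
  4P = (5, 9)
  5P = (5, 14)
  6P = (16, 12)
Match found at i = 6.

k = 6


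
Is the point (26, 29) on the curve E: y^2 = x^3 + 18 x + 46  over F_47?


Check whether y^2 = x^3 + 18 x + 46 (mod 47) for (x, y) = (26, 29).
LHS: y^2 = 29^2 mod 47 = 42
RHS: x^3 + 18 x + 46 = 26^3 + 18*26 + 46 mod 47 = 42
LHS = RHS

Yes, on the curve


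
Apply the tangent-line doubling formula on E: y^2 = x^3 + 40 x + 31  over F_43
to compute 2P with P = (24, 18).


Doubling: s = (3 x1^2 + a) / (2 y1)
s = (3*24^2 + 40) / (2*18) mod 43 = 30
x3 = s^2 - 2 x1 mod 43 = 30^2 - 2*24 = 35
y3 = s (x1 - x3) - y1 mod 43 = 30 * (24 - 35) - 18 = 39

2P = (35, 39)


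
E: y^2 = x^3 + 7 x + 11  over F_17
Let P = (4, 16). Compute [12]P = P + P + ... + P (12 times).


k = 12 = 1100_2 (binary, LSB first: 0011)
Double-and-add from P = (4, 16):
  bit 0 = 0: acc unchanged = O
  bit 1 = 0: acc unchanged = O
  bit 2 = 1: acc = O + (9, 2) = (9, 2)
  bit 3 = 1: acc = (9, 2) + (8, 1) = (1, 6)

12P = (1, 6)


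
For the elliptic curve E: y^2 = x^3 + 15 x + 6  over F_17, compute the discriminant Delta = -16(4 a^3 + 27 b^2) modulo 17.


4 a^3 + 27 b^2 = 4*15^3 + 27*6^2 = 13500 + 972 = 14472
Delta = -16 * (14472) = -231552
Delta mod 17 = 5

Delta = 5 (mod 17)


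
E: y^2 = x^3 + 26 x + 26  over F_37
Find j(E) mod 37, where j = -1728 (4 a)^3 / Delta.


Delta = -16(4 a^3 + 27 b^2) mod 37 = 19
-1728 * (4 a)^3 = -1728 * (4*26)^3 mod 37 = 1
j = 1 * 19^(-1) mod 37 = 2

j = 2 (mod 37)


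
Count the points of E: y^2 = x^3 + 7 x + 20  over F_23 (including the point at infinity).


For each x in F_23, count y with y^2 = x^3 + 7 x + 20 mod 23:
  x = 6: RHS = 2, y in [5, 18]  -> 2 point(s)
  x = 8: RHS = 13, y in [6, 17]  -> 2 point(s)
  x = 10: RHS = 9, y in [3, 20]  -> 2 point(s)
  x = 11: RHS = 2, y in [5, 18]  -> 2 point(s)
  x = 13: RHS = 8, y in [10, 13]  -> 2 point(s)
  x = 15: RHS = 4, y in [2, 21]  -> 2 point(s)
  x = 20: RHS = 18, y in [8, 15]  -> 2 point(s)
  x = 22: RHS = 12, y in [9, 14]  -> 2 point(s)
Affine points: 16. Add the point at infinity: total = 17.

#E(F_23) = 17


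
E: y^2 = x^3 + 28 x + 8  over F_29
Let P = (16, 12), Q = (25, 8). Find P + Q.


P != Q, so use the chord formula.
s = (y2 - y1) / (x2 - x1) = (25) / (9) mod 29 = 6
x3 = s^2 - x1 - x2 mod 29 = 6^2 - 16 - 25 = 24
y3 = s (x1 - x3) - y1 mod 29 = 6 * (16 - 24) - 12 = 27

P + Q = (24, 27)


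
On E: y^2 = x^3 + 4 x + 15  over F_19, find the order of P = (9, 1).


Compute successive multiples of P until we hit O:
  1P = (9, 1)
  2P = (1, 18)
  3P = (15, 7)
  4P = (15, 12)
  5P = (1, 1)
  6P = (9, 18)
  7P = O

ord(P) = 7


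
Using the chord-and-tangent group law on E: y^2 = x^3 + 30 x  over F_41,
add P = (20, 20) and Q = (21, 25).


P != Q, so use the chord formula.
s = (y2 - y1) / (x2 - x1) = (5) / (1) mod 41 = 5
x3 = s^2 - x1 - x2 mod 41 = 5^2 - 20 - 21 = 25
y3 = s (x1 - x3) - y1 mod 41 = 5 * (20 - 25) - 20 = 37

P + Q = (25, 37)


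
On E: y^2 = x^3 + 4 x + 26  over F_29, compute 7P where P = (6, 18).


k = 7 = 111_2 (binary, LSB first: 111)
Double-and-add from P = (6, 18):
  bit 0 = 1: acc = O + (6, 18) = (6, 18)
  bit 1 = 1: acc = (6, 18) + (12, 2) = (2, 10)
  bit 2 = 1: acc = (2, 10) + (25, 2) = (7, 22)

7P = (7, 22)


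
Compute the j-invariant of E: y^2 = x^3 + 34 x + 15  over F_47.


Delta = -16(4 a^3 + 27 b^2) mod 47 = 27
-1728 * (4 a)^3 = -1728 * (4*34)^3 mod 47 = 35
j = 35 * 27^(-1) mod 47 = 10

j = 10 (mod 47)


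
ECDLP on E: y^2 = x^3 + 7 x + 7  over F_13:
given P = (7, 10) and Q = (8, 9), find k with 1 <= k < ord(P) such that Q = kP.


Enumerate multiples of P until we hit Q = (8, 9):
  1P = (7, 10)
  2P = (2, 9)
  3P = (3, 9)
  4P = (12, 5)
  5P = (8, 4)
  6P = (8, 9)
Match found at i = 6.

k = 6


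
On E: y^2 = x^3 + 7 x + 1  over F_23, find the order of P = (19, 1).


Compute successive multiples of P until we hit O:
  1P = (19, 1)
  2P = (11, 12)
  3P = (1, 3)
  4P = (5, 0)
  5P = (1, 20)
  6P = (11, 11)
  7P = (19, 22)
  8P = O

ord(P) = 8


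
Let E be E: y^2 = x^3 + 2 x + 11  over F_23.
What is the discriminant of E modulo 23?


4 a^3 + 27 b^2 = 4*2^3 + 27*11^2 = 32 + 3267 = 3299
Delta = -16 * (3299) = -52784
Delta mod 23 = 1

Delta = 1 (mod 23)


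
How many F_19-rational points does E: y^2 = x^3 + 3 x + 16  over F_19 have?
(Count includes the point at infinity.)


For each x in F_19, count y with y^2 = x^3 + 3 x + 16 mod 19:
  x = 0: RHS = 16, y in [4, 15]  -> 2 point(s)
  x = 1: RHS = 1, y in [1, 18]  -> 2 point(s)
  x = 2: RHS = 11, y in [7, 12]  -> 2 point(s)
  x = 4: RHS = 16, y in [4, 15]  -> 2 point(s)
  x = 5: RHS = 4, y in [2, 17]  -> 2 point(s)
  x = 7: RHS = 0, y in [0]  -> 1 point(s)
  x = 8: RHS = 1, y in [1, 18]  -> 2 point(s)
  x = 10: RHS = 1, y in [1, 18]  -> 2 point(s)
  x = 14: RHS = 9, y in [3, 16]  -> 2 point(s)
  x = 15: RHS = 16, y in [4, 15]  -> 2 point(s)
Affine points: 19. Add the point at infinity: total = 20.

#E(F_19) = 20


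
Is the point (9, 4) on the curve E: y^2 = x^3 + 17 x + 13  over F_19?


Check whether y^2 = x^3 + 17 x + 13 (mod 19) for (x, y) = (9, 4).
LHS: y^2 = 4^2 mod 19 = 16
RHS: x^3 + 17 x + 13 = 9^3 + 17*9 + 13 mod 19 = 2
LHS != RHS

No, not on the curve


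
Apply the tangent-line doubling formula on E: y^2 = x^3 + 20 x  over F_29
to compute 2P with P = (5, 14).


Doubling: s = (3 x1^2 + a) / (2 y1)
s = (3*5^2 + 20) / (2*14) mod 29 = 21
x3 = s^2 - 2 x1 mod 29 = 21^2 - 2*5 = 25
y3 = s (x1 - x3) - y1 mod 29 = 21 * (5 - 25) - 14 = 1

2P = (25, 1)


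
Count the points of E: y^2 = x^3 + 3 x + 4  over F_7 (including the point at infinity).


For each x in F_7, count y with y^2 = x^3 + 3 x + 4 mod 7:
  x = 0: RHS = 4, y in [2, 5]  -> 2 point(s)
  x = 1: RHS = 1, y in [1, 6]  -> 2 point(s)
  x = 2: RHS = 4, y in [2, 5]  -> 2 point(s)
  x = 5: RHS = 4, y in [2, 5]  -> 2 point(s)
  x = 6: RHS = 0, y in [0]  -> 1 point(s)
Affine points: 9. Add the point at infinity: total = 10.

#E(F_7) = 10


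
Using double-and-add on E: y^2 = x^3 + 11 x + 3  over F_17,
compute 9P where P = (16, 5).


k = 9 = 1001_2 (binary, LSB first: 1001)
Double-and-add from P = (16, 5):
  bit 0 = 1: acc = O + (16, 5) = (16, 5)
  bit 1 = 0: acc unchanged = (16, 5)
  bit 2 = 0: acc unchanged = (16, 5)
  bit 3 = 1: acc = (16, 5) + (8, 12) = (2, 4)

9P = (2, 4)


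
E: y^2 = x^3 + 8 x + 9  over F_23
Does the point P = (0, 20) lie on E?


Check whether y^2 = x^3 + 8 x + 9 (mod 23) for (x, y) = (0, 20).
LHS: y^2 = 20^2 mod 23 = 9
RHS: x^3 + 8 x + 9 = 0^3 + 8*0 + 9 mod 23 = 9
LHS = RHS

Yes, on the curve


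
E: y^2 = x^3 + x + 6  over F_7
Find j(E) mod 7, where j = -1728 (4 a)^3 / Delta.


Delta = -16(4 a^3 + 27 b^2) mod 7 = 1
-1728 * (4 a)^3 = -1728 * (4*1)^3 mod 7 = 1
j = 1 * 1^(-1) mod 7 = 1

j = 1 (mod 7)


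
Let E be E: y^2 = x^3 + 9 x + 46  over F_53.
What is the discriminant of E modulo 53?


4 a^3 + 27 b^2 = 4*9^3 + 27*46^2 = 2916 + 57132 = 60048
Delta = -16 * (60048) = -960768
Delta mod 53 = 16

Delta = 16 (mod 53)


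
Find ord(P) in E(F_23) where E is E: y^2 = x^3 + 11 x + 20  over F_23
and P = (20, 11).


Compute successive multiples of P until we hit O:
  1P = (20, 11)
  2P = (1, 3)
  3P = (6, 7)
  4P = (6, 16)
  5P = (1, 20)
  6P = (20, 12)
  7P = O

ord(P) = 7


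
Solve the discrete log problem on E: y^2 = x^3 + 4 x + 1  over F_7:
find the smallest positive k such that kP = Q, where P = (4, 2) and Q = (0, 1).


Enumerate multiples of P until we hit Q = (0, 1):
  1P = (4, 2)
  2P = (0, 1)
Match found at i = 2.

k = 2


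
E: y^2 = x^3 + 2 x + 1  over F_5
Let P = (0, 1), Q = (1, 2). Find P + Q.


P != Q, so use the chord formula.
s = (y2 - y1) / (x2 - x1) = (1) / (1) mod 5 = 1
x3 = s^2 - x1 - x2 mod 5 = 1^2 - 0 - 1 = 0
y3 = s (x1 - x3) - y1 mod 5 = 1 * (0 - 0) - 1 = 4

P + Q = (0, 4)


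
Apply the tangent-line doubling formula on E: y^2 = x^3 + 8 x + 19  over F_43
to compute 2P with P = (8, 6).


Doubling: s = (3 x1^2 + a) / (2 y1)
s = (3*8^2 + 8) / (2*6) mod 43 = 31
x3 = s^2 - 2 x1 mod 43 = 31^2 - 2*8 = 42
y3 = s (x1 - x3) - y1 mod 43 = 31 * (8 - 42) - 6 = 15

2P = (42, 15)


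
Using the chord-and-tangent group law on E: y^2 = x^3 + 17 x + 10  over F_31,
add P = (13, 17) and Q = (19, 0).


P != Q, so use the chord formula.
s = (y2 - y1) / (x2 - x1) = (14) / (6) mod 31 = 23
x3 = s^2 - x1 - x2 mod 31 = 23^2 - 13 - 19 = 1
y3 = s (x1 - x3) - y1 mod 31 = 23 * (13 - 1) - 17 = 11

P + Q = (1, 11)


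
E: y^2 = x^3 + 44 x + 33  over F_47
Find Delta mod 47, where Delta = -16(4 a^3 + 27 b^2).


4 a^3 + 27 b^2 = 4*44^3 + 27*33^2 = 340736 + 29403 = 370139
Delta = -16 * (370139) = -5922224
Delta mod 47 = 11

Delta = 11 (mod 47)


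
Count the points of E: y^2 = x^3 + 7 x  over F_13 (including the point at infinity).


For each x in F_13, count y with y^2 = x^3 + 7 x + 0 mod 13:
  x = 0: RHS = 0, y in [0]  -> 1 point(s)
  x = 2: RHS = 9, y in [3, 10]  -> 2 point(s)
  x = 3: RHS = 9, y in [3, 10]  -> 2 point(s)
  x = 4: RHS = 1, y in [1, 12]  -> 2 point(s)
  x = 5: RHS = 4, y in [2, 11]  -> 2 point(s)
  x = 8: RHS = 9, y in [3, 10]  -> 2 point(s)
  x = 9: RHS = 12, y in [5, 8]  -> 2 point(s)
  x = 10: RHS = 4, y in [2, 11]  -> 2 point(s)
  x = 11: RHS = 4, y in [2, 11]  -> 2 point(s)
Affine points: 17. Add the point at infinity: total = 18.

#E(F_13) = 18


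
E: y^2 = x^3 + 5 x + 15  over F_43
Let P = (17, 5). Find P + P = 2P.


Doubling: s = (3 x1^2 + a) / (2 y1)
s = (3*17^2 + 5) / (2*5) mod 43 = 27
x3 = s^2 - 2 x1 mod 43 = 27^2 - 2*17 = 7
y3 = s (x1 - x3) - y1 mod 43 = 27 * (17 - 7) - 5 = 7

2P = (7, 7)


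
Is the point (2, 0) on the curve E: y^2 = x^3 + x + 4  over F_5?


Check whether y^2 = x^3 + 1 x + 4 (mod 5) for (x, y) = (2, 0).
LHS: y^2 = 0^2 mod 5 = 0
RHS: x^3 + 1 x + 4 = 2^3 + 1*2 + 4 mod 5 = 4
LHS != RHS

No, not on the curve


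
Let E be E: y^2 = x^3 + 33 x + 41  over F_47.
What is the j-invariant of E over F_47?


Delta = -16(4 a^3 + 27 b^2) mod 47 = 29
-1728 * (4 a)^3 = -1728 * (4*33)^3 mod 47 = 18
j = 18 * 29^(-1) mod 47 = 46

j = 46 (mod 47)


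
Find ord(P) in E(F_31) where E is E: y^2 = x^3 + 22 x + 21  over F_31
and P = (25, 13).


Compute successive multiples of P until we hit O:
  1P = (25, 13)
  2P = (6, 20)
  3P = (4, 7)
  4P = (16, 25)
  5P = (9, 7)
  6P = (17, 21)
  7P = (21, 14)
  8P = (18, 24)
  ... (continuing to 26P)
  26P = O

ord(P) = 26
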